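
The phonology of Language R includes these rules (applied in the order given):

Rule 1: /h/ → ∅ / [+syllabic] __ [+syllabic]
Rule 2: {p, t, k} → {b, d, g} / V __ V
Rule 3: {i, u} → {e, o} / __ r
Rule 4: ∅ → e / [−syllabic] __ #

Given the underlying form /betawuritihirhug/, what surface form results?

Rule 1 (intervocalic h-deletion): /h/ occurs between vowels /i/ and /i/, so it deletes. /betawuritihirhug/ → betawuritiirhug.
Rule 2 (intervocalic voicing): /t/ is a voiceless stop between vowels /e/ and /a/, so it voices to [d]. /t/ is a voiceless stop between vowels /i/ and /i/, so it voices to [d]. /betawuritiirhug/ → bedawuridiirhug.
Rule 3 (pre-rhotic lowering): /u/ is a high vowel immediately before /r/, so it lowers to [o]. /i/ is a high vowel immediately before /r/, so it lowers to [e]. /bedawuridiirhug/ → bedaworidierhug.
Rule 4 (final e-epenthesis): the form ends in the consonant /g/, so [e] is inserted word-finally. /bedaworidierhug/ → bedaworidierhuge.

bedaworidierhuge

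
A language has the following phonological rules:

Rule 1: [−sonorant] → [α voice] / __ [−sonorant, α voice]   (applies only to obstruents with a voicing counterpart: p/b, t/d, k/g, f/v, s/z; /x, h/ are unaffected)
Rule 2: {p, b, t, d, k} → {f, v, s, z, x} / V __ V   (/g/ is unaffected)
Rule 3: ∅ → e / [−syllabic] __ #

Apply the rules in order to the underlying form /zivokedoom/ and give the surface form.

zivoxezoome

Rule 1 (regressive voicing assimilation): no segment meets the environment; /zivokedoom/ is unchanged.
Rule 2 (intervocalic spirantization): /k/ is a stop between vowels /o/ and /e/, so it spirantizes to the fricative [x]. /d/ is a stop between vowels /e/ and /o/, so it spirantizes to the fricative [z]. /zivokedoom/ → zivoxezoom.
Rule 3 (final e-epenthesis): the form ends in the consonant /m/, so [e] is inserted word-finally. /zivoxezoom/ → zivoxezoome.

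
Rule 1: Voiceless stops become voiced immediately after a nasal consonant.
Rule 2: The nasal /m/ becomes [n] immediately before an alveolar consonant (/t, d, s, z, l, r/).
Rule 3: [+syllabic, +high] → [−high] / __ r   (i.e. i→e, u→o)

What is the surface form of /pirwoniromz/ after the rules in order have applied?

perwoneronz

Rule 1 (post-nasal voicing): no segment meets the environment; /pirwoniromz/ is unchanged.
Rule 2 (nasal place assimilation): /m/ precedes the alveolar consonant /z/, so it assimilates in place to [n]. /pirwoniromz/ → pirwonironz.
Rule 3 (pre-rhotic lowering): /i/ is a high vowel immediately before /r/, so it lowers to [e]. /i/ is a high vowel immediately before /r/, so it lowers to [e]. /pirwonironz/ → perwoneronz.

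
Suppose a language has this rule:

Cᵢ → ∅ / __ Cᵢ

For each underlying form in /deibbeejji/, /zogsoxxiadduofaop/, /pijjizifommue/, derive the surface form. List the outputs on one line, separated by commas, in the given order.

/deibbeejji/: /bb/ is a geminate; the first /b/ deletes. /jj/ is a geminate; the first /j/ deletes. → [deibeeji].
/zogsoxxiadduofaop/: /xx/ is a geminate; the first /x/ deletes. /dd/ is a geminate; the first /d/ deletes. → [zogsoxiaduofaop].
/pijjizifommue/: /jj/ is a geminate; the first /j/ deletes. /mm/ is a geminate; the first /m/ deletes. → [pijizifomue].

deibeeji, zogsoxiaduofaop, pijizifomue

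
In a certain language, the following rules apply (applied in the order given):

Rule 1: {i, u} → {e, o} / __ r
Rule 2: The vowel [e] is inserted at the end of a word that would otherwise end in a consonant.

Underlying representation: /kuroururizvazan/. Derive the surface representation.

Rule 1 (pre-rhotic lowering): /u/ is a high vowel immediately before /r/, so it lowers to [o]. /u/ is a high vowel immediately before /r/, so it lowers to [o]. /u/ is a high vowel immediately before /r/, so it lowers to [o]. /kuroururizvazan/ → koroororizvazan.
Rule 2 (final e-epenthesis): the form ends in the consonant /n/, so [e] is inserted word-finally. /koroororizvazan/ → koroororizvazane.

koroororizvazane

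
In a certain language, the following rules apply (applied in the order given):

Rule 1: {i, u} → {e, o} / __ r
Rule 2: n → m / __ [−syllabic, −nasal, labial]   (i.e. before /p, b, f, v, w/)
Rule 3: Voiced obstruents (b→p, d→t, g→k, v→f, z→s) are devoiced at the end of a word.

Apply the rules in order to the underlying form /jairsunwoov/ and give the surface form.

jaersumwoof

Rule 1 (pre-rhotic lowering): /i/ is a high vowel immediately before /r/, so it lowers to [e]. /jairsunwoov/ → jaersunwoov.
Rule 2 (nasal place assimilation): /n/ precedes the labial consonant /w/, so it assimilates in place to [m]. /jaersunwoov/ → jaersumwoov.
Rule 3 (final devoicing): /v/ is a voiced obstruent in word-final position, so it devoices to [f]. /jaersumwoov/ → jaersumwoof.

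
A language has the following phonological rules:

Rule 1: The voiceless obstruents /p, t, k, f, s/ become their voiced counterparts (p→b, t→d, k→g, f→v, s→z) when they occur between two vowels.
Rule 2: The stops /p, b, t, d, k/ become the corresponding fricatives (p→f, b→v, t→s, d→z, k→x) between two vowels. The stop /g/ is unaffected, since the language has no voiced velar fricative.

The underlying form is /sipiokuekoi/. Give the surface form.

Rule 1 (intervocalic voicing): /p/ is a voiceless obstruent between vowels /i/ and /i/, so it voices to [b]. /k/ is a voiceless obstruent between vowels /o/ and /u/, so it voices to [g]. /k/ is a voiceless obstruent between vowels /e/ and /o/, so it voices to [g]. /sipiokuekoi/ → sibioguegoi.
Rule 2 (intervocalic spirantization): /b/ is a stop between vowels /i/ and /i/, so it spirantizes to the fricative [v]. /sibioguegoi/ → sivioguegoi.

sivioguegoi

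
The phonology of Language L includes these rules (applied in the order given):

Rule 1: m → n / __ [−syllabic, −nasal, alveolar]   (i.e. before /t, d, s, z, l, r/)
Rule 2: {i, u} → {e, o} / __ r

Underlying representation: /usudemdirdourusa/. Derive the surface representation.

Rule 1 (nasal place assimilation): /m/ precedes the alveolar consonant /d/, so it assimilates in place to [n]. /usudemdirdourusa/ → usudendirdourusa.
Rule 2 (pre-rhotic lowering): /i/ is a high vowel immediately before /r/, so it lowers to [e]. /u/ is a high vowel immediately before /r/, so it lowers to [o]. /usudendirdourusa/ → usudenderdoorusa.

usudenderdoorusa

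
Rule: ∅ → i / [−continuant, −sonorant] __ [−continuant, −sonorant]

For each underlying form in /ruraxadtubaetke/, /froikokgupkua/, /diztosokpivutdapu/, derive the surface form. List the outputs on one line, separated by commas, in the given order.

ruraxaditubaetike, froikokigupikua, diztosokipivutidapu

/ruraxadtubaetke/: /d/ and /t/ form a stop–stop cluster, so [i] is inserted between them. /t/ and /k/ form a stop–stop cluster, so [i] is inserted between them. → [ruraxaditubaetike].
/froikokgupkua/: /k/ and /g/ form a stop–stop cluster, so [i] is inserted between them. /p/ and /k/ form a stop–stop cluster, so [i] is inserted between them. → [froikokigupikua].
/diztosokpivutdapu/: /k/ and /p/ form a stop–stop cluster, so [i] is inserted between them. /t/ and /d/ form a stop–stop cluster, so [i] is inserted between them. → [diztosokipivutidapu].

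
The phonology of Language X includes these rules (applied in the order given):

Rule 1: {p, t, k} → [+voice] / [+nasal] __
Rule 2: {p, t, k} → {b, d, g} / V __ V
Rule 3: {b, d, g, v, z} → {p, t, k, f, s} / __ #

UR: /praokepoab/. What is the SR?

praogeboap

Rule 1 (post-nasal voicing): no segment meets the environment; /praokepoab/ is unchanged.
Rule 2 (intervocalic voicing): /k/ is a voiceless stop between vowels /o/ and /e/, so it voices to [g]. /p/ is a voiceless stop between vowels /e/ and /o/, so it voices to [b]. /praokepoab/ → praogeboab.
Rule 3 (final devoicing): /b/ is a voiced obstruent in word-final position, so it devoices to [p]. /praogeboab/ → praogeboap.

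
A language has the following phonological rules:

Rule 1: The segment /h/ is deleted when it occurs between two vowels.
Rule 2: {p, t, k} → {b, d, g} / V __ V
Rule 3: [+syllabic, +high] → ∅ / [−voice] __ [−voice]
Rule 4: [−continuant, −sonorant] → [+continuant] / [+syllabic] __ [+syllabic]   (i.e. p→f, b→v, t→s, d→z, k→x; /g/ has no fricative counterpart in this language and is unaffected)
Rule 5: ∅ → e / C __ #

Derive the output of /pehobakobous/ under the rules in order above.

peovagovouse

Rule 1 (intervocalic h-deletion): /h/ occurs between vowels /e/ and /o/, so it deletes. /pehobakobous/ → peobakobous.
Rule 2 (intervocalic voicing): /k/ is a voiceless stop between vowels /a/ and /o/, so it voices to [g]. /peobakobous/ → peobagobous.
Rule 3 (high vowel syncope): no segment meets the environment; /peobagobous/ is unchanged.
Rule 4 (intervocalic spirantization): /b/ is a stop between vowels /o/ and /a/, so it spirantizes to the fricative [v]. /b/ is a stop between vowels /o/ and /o/, so it spirantizes to the fricative [v]. /peobagobous/ → peovagovous.
Rule 5 (final e-epenthesis): the form ends in the consonant /s/, so [e] is inserted word-finally. /peovagovous/ → peovagovouse.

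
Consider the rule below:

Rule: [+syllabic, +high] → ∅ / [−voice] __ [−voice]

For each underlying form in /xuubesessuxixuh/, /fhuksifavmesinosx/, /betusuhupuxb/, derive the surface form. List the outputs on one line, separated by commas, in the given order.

/xuubesessuxixuh/: /u/ is a high vowel flanked by voiceless consonants /s/ and /x/, so it deletes. /i/ is a high vowel flanked by voiceless consonants /x/ and /x/, so it deletes. /u/ is a high vowel flanked by voiceless consonants /x/ and /h/, so it deletes. → [xuubesessxxh].
/fhuksifavmesinosx/: /u/ is a high vowel flanked by voiceless consonants /h/ and /k/, so it deletes. /i/ is a high vowel flanked by voiceless consonants /s/ and /f/, so it deletes. → [fhksfavmesinosx].
/betusuhupuxb/: /u/ is a high vowel flanked by voiceless consonants /t/ and /s/, so it deletes. /u/ is a high vowel flanked by voiceless consonants /s/ and /h/, so it deletes. /u/ is a high vowel flanked by voiceless consonants /h/ and /p/, so it deletes. /u/ is a high vowel flanked by voiceless consonants /p/ and /x/, so it deletes. → [betshpxb].

xuubesessxxh, fhksfavmesinosx, betshpxb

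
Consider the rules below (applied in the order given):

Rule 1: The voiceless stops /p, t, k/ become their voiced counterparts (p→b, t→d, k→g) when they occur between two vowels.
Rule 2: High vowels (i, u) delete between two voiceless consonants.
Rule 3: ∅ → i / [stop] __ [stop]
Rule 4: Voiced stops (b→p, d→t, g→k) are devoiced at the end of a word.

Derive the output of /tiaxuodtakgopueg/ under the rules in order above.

Rule 1 (intervocalic voicing): /p/ is a voiceless stop between vowels /o/ and /u/, so it voices to [b]. /tiaxuodtakgopueg/ → tiaxuodtakgobueg.
Rule 2 (high vowel syncope): no segment meets the environment; /tiaxuodtakgobueg/ is unchanged.
Rule 3 (stop-cluster i-epenthesis): /d/ and /t/ form a stop–stop cluster, so [i] is inserted between them. /k/ and /g/ form a stop–stop cluster, so [i] is inserted between them. /tiaxuodtakgobueg/ → tiaxuoditakigobueg.
Rule 4 (final devoicing): /g/ is a voiced stop in word-final position, so it devoices to [k]. /tiaxuoditakigobueg/ → tiaxuoditakigobuek.

tiaxuoditakigobuek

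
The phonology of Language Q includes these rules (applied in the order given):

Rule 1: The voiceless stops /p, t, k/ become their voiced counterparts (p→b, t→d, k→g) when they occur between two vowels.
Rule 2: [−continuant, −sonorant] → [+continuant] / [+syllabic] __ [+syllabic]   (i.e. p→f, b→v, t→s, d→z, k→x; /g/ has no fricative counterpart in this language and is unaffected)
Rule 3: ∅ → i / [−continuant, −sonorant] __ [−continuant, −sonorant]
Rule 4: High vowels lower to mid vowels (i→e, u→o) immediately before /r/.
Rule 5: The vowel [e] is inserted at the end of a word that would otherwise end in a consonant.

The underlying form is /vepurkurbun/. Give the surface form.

Rule 1 (intervocalic voicing): /p/ is a voiceless stop between vowels /e/ and /u/, so it voices to [b]. /vepurkurbun/ → veburkurbun.
Rule 2 (intervocalic spirantization): /b/ is a stop between vowels /e/ and /u/, so it spirantizes to the fricative [v]. /veburkurbun/ → vevurkurbun.
Rule 3 (stop-cluster i-epenthesis): no segment meets the environment; /vevurkurbun/ is unchanged.
Rule 4 (pre-rhotic lowering): /u/ is a high vowel immediately before /r/, so it lowers to [o]. /u/ is a high vowel immediately before /r/, so it lowers to [o]. /vevurkurbun/ → vevorkorbun.
Rule 5 (final e-epenthesis): the form ends in the consonant /n/, so [e] is inserted word-finally. /vevorkorbun/ → vevorkorbune.

vevorkorbune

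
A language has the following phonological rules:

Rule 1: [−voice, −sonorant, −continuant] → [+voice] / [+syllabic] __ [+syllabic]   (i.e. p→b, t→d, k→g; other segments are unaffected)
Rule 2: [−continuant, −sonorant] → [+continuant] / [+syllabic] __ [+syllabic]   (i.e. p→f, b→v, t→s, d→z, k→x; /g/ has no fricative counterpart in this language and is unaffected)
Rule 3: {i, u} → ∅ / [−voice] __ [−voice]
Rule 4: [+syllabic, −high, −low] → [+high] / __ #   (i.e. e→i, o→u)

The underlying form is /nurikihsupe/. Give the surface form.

nurigihsuvi

Rule 1 (intervocalic voicing): /k/ is a voiceless stop between vowels /i/ and /i/, so it voices to [g]. /p/ is a voiceless stop between vowels /u/ and /e/, so it voices to [b]. /nurikihsupe/ → nurigihsube.
Rule 2 (intervocalic spirantization): /b/ is a stop between vowels /u/ and /e/, so it spirantizes to the fricative [v]. /nurigihsube/ → nurigihsuve.
Rule 3 (high vowel syncope): no segment meets the environment; /nurigihsuve/ is unchanged.
Rule 4 (final vowel raising): /e/ is a mid vowel in word-final position, so it raises to [i]. /nurigihsuve/ → nurigihsuvi.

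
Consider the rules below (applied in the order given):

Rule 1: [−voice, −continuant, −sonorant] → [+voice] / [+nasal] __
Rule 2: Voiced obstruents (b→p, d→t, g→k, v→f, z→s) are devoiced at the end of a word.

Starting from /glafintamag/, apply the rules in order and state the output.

glafindamak

Rule 1 (post-nasal voicing): /t/ is a voiceless stop immediately after the nasal /n/, so it voices to [d]. /glafintamag/ → glafindamag.
Rule 2 (final devoicing): /g/ is a voiced obstruent in word-final position, so it devoices to [k]. /glafindamag/ → glafindamak.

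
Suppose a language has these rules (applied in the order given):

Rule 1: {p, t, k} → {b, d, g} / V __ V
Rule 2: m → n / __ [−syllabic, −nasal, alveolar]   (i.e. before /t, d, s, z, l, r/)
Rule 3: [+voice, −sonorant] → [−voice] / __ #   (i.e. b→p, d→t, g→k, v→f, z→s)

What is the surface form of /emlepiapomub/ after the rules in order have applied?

Rule 1 (intervocalic voicing): /p/ is a voiceless stop between vowels /e/ and /i/, so it voices to [b]. /p/ is a voiceless stop between vowels /a/ and /o/, so it voices to [b]. /emlepiapomub/ → emlebiabomub.
Rule 2 (nasal place assimilation): /m/ precedes the alveolar consonant /l/, so it assimilates in place to [n]. /emlebiabomub/ → enlebiabomub.
Rule 3 (final devoicing): /b/ is a voiced obstruent in word-final position, so it devoices to [p]. /enlebiabomub/ → enlebiabomup.

enlebiabomup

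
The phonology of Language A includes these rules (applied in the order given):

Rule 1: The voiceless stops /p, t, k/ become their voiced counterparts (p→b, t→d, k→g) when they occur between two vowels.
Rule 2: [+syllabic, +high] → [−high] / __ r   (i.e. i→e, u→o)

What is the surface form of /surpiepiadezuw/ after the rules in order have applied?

Rule 1 (intervocalic voicing): /p/ is a voiceless stop between vowels /e/ and /i/, so it voices to [b]. /surpiepiadezuw/ → surpiebiadezuw.
Rule 2 (pre-rhotic lowering): /u/ is a high vowel immediately before /r/, so it lowers to [o]. /surpiebiadezuw/ → sorpiebiadezuw.

sorpiebiadezuw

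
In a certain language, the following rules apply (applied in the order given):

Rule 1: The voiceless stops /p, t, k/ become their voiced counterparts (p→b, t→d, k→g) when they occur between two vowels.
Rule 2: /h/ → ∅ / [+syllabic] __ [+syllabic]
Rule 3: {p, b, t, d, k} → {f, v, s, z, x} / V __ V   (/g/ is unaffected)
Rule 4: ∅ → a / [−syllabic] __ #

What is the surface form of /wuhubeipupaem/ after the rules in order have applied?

Rule 1 (intervocalic voicing): /p/ is a voiceless stop between vowels /i/ and /u/, so it voices to [b]. /p/ is a voiceless stop between vowels /u/ and /a/, so it voices to [b]. /wuhubeipupaem/ → wuhubeibubaem.
Rule 2 (intervocalic h-deletion): /h/ occurs between vowels /u/ and /u/, so it deletes. /wuhubeibubaem/ → wuubeibubaem.
Rule 3 (intervocalic spirantization): /b/ is a stop between vowels /u/ and /e/, so it spirantizes to the fricative [v]. /b/ is a stop between vowels /i/ and /u/, so it spirantizes to the fricative [v]. /b/ is a stop between vowels /u/ and /a/, so it spirantizes to the fricative [v]. /wuubeibubaem/ → wuuveivuvaem.
Rule 4 (final a-epenthesis): the form ends in the consonant /m/, so [a] is inserted word-finally. /wuuveivuvaem/ → wuuveivuvaema.

wuuveivuvaema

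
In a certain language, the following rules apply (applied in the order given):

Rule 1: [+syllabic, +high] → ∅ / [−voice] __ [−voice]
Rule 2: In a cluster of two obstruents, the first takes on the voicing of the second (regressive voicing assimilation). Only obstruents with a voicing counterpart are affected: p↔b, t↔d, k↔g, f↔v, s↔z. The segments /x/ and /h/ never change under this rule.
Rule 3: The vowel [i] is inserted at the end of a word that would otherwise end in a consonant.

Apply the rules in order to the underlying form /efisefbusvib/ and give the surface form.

Rule 1 (high vowel syncope): /i/ is a high vowel flanked by voiceless consonants /f/ and /s/, so it deletes. /efisefbusvib/ → efsefbusvib.
Rule 2 (regressive voicing assimilation): /f/ precedes the voiced obstruent /b/, so it voices to [v] by assimilation. /s/ precedes the voiced obstruent /v/, so it voices to [z] by assimilation. /efsefbusvib/ → efsevbuzvib.
Rule 3 (final i-epenthesis): the form ends in the consonant /b/, so [i] is inserted word-finally. /efsevbuzvib/ → efsevbuzvibi.

efsevbuzvibi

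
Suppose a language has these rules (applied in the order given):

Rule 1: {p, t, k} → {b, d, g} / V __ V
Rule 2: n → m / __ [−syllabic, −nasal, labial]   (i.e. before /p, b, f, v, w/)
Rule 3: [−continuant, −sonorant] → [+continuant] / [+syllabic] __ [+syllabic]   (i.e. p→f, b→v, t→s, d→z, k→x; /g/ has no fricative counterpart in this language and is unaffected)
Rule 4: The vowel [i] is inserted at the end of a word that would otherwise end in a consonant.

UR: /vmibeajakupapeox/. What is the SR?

Rule 1 (intervocalic voicing): /k/ is a voiceless stop between vowels /a/ and /u/, so it voices to [g]. /p/ is a voiceless stop between vowels /u/ and /a/, so it voices to [b]. /p/ is a voiceless stop between vowels /a/ and /e/, so it voices to [b]. /vmibeajakupapeox/ → vmibeajagubabeox.
Rule 2 (nasal place assimilation): no segment meets the environment; /vmibeajagubabeox/ is unchanged.
Rule 3 (intervocalic spirantization): /b/ is a stop between vowels /i/ and /e/, so it spirantizes to the fricative [v]. /b/ is a stop between vowels /u/ and /a/, so it spirantizes to the fricative [v]. /b/ is a stop between vowels /a/ and /e/, so it spirantizes to the fricative [v]. /vmibeajagubabeox/ → vmiveajaguvaveox.
Rule 4 (final i-epenthesis): the form ends in the consonant /x/, so [i] is inserted word-finally. /vmiveajaguvaveox/ → vmiveajaguvaveoxi.

vmiveajaguvaveoxi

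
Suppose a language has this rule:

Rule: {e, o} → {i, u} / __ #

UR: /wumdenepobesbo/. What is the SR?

wumdenepobesbu

/o/ is a mid vowel in word-final position, so it raises to [u].
Surface form: [wumdenepobesbu].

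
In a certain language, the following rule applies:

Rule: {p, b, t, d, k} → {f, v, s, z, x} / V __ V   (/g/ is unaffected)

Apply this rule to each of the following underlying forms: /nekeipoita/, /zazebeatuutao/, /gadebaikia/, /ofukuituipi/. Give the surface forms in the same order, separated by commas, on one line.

nexeifoisa, zazeveasuusao, gazevaixia, ofuxuisuifi

/nekeipoita/: /k/ is a stop between vowels /e/ and /e/, so it spirantizes to the fricative [x]. /p/ is a stop between vowels /i/ and /o/, so it spirantizes to the fricative [f]. /t/ is a stop between vowels /i/ and /a/, so it spirantizes to the fricative [s]. → [nexeifoisa].
/zazebeatuutao/: /b/ is a stop between vowels /e/ and /e/, so it spirantizes to the fricative [v]. /t/ is a stop between vowels /a/ and /u/, so it spirantizes to the fricative [s]. /t/ is a stop between vowels /u/ and /a/, so it spirantizes to the fricative [s]. → [zazeveasuusao].
/gadebaikia/: /d/ is a stop between vowels /a/ and /e/, so it spirantizes to the fricative [z]. /b/ is a stop between vowels /e/ and /a/, so it spirantizes to the fricative [v]. /k/ is a stop between vowels /i/ and /i/, so it spirantizes to the fricative [x]. → [gazevaixia].
/ofukuituipi/: /k/ is a stop between vowels /u/ and /u/, so it spirantizes to the fricative [x]. /t/ is a stop between vowels /i/ and /u/, so it spirantizes to the fricative [s]. /p/ is a stop between vowels /i/ and /i/, so it spirantizes to the fricative [f]. → [ofuxuisuifi].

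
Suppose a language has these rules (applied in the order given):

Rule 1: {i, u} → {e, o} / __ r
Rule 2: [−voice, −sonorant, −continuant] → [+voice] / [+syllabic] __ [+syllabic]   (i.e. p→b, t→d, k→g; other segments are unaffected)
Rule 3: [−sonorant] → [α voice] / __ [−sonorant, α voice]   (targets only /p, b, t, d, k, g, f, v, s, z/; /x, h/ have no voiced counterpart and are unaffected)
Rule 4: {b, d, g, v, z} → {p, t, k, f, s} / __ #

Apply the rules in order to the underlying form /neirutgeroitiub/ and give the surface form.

neerudgeroidiup

Rule 1 (pre-rhotic lowering): /i/ is a high vowel immediately before /r/, so it lowers to [e]. /neirutgeroitiub/ → neerutgeroitiub.
Rule 2 (intervocalic voicing): /t/ is a voiceless stop between vowels /i/ and /i/, so it voices to [d]. /neerutgeroitiub/ → neerutgeroidiub.
Rule 3 (regressive voicing assimilation): /t/ precedes the voiced obstruent /g/, so it voices to [d] by assimilation. /neerutgeroidiub/ → neerudgeroidiub.
Rule 4 (final devoicing): /b/ is a voiced obstruent in word-final position, so it devoices to [p]. /neerudgeroidiub/ → neerudgeroidiup.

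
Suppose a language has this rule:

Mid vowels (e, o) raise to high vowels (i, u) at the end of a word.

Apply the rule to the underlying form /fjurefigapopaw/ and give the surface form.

fjurefigapopaw

No segment of /fjurefigapopaw/ meets the structural description of the rule, so the form surfaces unchanged.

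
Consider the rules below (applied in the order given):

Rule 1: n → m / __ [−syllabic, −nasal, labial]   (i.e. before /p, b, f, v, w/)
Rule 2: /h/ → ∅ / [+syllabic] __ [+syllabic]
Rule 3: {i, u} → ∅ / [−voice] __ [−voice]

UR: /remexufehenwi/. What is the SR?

remexfeemwi

Rule 1 (nasal place assimilation): /n/ precedes the labial consonant /w/, so it assimilates in place to [m]. /remexufehenwi/ → remexufehemwi.
Rule 2 (intervocalic h-deletion): /h/ occurs between vowels /e/ and /e/, so it deletes. /remexufehemwi/ → remexufeemwi.
Rule 3 (high vowel syncope): /u/ is a high vowel flanked by voiceless consonants /x/ and /f/, so it deletes. /remexufeemwi/ → remexfeemwi.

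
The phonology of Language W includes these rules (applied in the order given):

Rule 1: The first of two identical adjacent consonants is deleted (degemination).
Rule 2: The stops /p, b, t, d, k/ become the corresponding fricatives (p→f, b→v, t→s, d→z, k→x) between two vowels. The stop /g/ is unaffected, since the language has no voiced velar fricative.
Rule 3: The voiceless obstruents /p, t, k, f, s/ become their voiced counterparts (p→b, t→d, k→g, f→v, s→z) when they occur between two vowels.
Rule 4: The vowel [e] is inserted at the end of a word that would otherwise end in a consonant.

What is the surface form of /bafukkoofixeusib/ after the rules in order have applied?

Rule 1 (degemination): /kk/ is a geminate; the first /k/ deletes. /bafukkoofixeusib/ → bafukoofixeusib.
Rule 2 (intervocalic spirantization): /k/ is a stop between vowels /u/ and /o/, so it spirantizes to the fricative [x]. /bafukoofixeusib/ → bafuxoofixeusib.
Rule 3 (intervocalic voicing): /f/ is a voiceless obstruent between vowels /a/ and /u/, so it voices to [v]. /f/ is a voiceless obstruent between vowels /o/ and /i/, so it voices to [v]. /s/ is a voiceless obstruent between vowels /u/ and /i/, so it voices to [z]. /bafuxoofixeusib/ → bavuxoovixeuzib.
Rule 4 (final e-epenthesis): the form ends in the consonant /b/, so [e] is inserted word-finally. /bavuxoovixeuzib/ → bavuxoovixeuzibe.

bavuxoovixeuzibe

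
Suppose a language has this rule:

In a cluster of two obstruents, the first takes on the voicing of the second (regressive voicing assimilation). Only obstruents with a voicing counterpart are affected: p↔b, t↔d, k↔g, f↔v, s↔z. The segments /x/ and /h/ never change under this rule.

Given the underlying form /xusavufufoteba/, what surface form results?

No segment of /xusavufufoteba/ meets the structural description of the rule, so the form surfaces unchanged.

xusavufufoteba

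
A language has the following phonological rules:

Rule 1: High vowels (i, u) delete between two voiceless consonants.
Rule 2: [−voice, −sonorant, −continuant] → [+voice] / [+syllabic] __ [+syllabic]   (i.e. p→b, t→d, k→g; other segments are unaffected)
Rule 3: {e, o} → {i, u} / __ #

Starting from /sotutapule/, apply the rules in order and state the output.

Rule 1 (high vowel syncope): /u/ is a high vowel flanked by voiceless consonants /t/ and /t/, so it deletes. /sotutapule/ → sottapule.
Rule 2 (intervocalic voicing): /p/ is a voiceless stop between vowels /a/ and /u/, so it voices to [b]. /sottapule/ → sottabule.
Rule 3 (final vowel raising): /e/ is a mid vowel in word-final position, so it raises to [i]. /sottabule/ → sottabuli.

sottabuli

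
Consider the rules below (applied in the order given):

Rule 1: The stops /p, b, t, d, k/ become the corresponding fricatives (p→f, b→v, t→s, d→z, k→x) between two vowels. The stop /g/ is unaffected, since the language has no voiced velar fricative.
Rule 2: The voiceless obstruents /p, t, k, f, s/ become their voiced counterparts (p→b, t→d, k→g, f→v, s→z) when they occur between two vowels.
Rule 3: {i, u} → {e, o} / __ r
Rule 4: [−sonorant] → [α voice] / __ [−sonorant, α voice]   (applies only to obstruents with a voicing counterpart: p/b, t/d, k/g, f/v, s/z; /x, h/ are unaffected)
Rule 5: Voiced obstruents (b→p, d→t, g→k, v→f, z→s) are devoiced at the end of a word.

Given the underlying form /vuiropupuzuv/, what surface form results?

Rule 1 (intervocalic spirantization): /p/ is a stop between vowels /o/ and /u/, so it spirantizes to the fricative [f]. /p/ is a stop between vowels /u/ and /u/, so it spirantizes to the fricative [f]. /vuiropupuzuv/ → vuirofufuzuv.
Rule 2 (intervocalic voicing): /f/ is a voiceless obstruent between vowels /o/ and /u/, so it voices to [v]. /f/ is a voiceless obstruent between vowels /u/ and /u/, so it voices to [v]. /vuirofufuzuv/ → vuirovuvuzuv.
Rule 3 (pre-rhotic lowering): /i/ is a high vowel immediately before /r/, so it lowers to [e]. /vuirovuvuzuv/ → vuerovuvuzuv.
Rule 4 (regressive voicing assimilation): no segment meets the environment; /vuerovuvuzuv/ is unchanged.
Rule 5 (final devoicing): /v/ is a voiced obstruent in word-final position, so it devoices to [f]. /vuerovuvuzuv/ → vuerovuvuzuf.

vuerovuvuzuf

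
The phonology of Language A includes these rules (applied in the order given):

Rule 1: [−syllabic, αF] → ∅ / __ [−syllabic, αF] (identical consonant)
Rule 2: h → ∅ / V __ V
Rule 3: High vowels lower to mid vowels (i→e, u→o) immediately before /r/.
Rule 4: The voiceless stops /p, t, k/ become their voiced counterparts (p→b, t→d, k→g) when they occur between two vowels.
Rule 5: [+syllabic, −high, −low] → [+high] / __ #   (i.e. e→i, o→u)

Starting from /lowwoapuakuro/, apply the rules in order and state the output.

Rule 1 (degemination): /ww/ is a geminate; the first /w/ deletes. /lowwoapuakuro/ → lowoapuakuro.
Rule 2 (intervocalic h-deletion): no segment meets the environment; /lowoapuakuro/ is unchanged.
Rule 3 (pre-rhotic lowering): /u/ is a high vowel immediately before /r/, so it lowers to [o]. /lowoapuakuro/ → lowoapuakoro.
Rule 4 (intervocalic voicing): /p/ is a voiceless stop between vowels /a/ and /u/, so it voices to [b]. /k/ is a voiceless stop between vowels /a/ and /o/, so it voices to [g]. /lowoapuakoro/ → lowoabuagoro.
Rule 5 (final vowel raising): /o/ is a mid vowel in word-final position, so it raises to [u]. /lowoabuagoro/ → lowoabuagoru.

lowoabuagoru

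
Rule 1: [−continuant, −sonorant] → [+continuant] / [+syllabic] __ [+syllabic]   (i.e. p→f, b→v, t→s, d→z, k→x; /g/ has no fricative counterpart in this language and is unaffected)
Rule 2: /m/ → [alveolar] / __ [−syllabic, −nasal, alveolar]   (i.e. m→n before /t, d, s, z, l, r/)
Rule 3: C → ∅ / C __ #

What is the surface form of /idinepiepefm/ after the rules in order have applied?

izinefiefef

Rule 1 (intervocalic spirantization): /d/ is a stop between vowels /i/ and /i/, so it spirantizes to the fricative [z]. /p/ is a stop between vowels /e/ and /i/, so it spirantizes to the fricative [f]. /p/ is a stop between vowels /e/ and /e/, so it spirantizes to the fricative [f]. /idinepiepefm/ → izinefiefefm.
Rule 2 (nasal place assimilation): no segment meets the environment; /izinefiefefm/ is unchanged.
Rule 3 (final cluster simplification): /m/ is the second consonant of a word-final cluster /fm/, so it deletes. /izinefiefefm/ → izinefiefef.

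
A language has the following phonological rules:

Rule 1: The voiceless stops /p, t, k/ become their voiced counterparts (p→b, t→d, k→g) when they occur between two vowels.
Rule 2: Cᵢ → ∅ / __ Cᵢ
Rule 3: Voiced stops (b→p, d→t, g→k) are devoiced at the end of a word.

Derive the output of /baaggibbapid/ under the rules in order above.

baagibabit

Rule 1 (intervocalic voicing): /p/ is a voiceless stop between vowels /a/ and /i/, so it voices to [b]. /baaggibbapid/ → baaggibbabid.
Rule 2 (degemination): /gg/ is a geminate; the first /g/ deletes. /bb/ is a geminate; the first /b/ deletes. /baaggibbabid/ → baagibabid.
Rule 3 (final devoicing): /d/ is a voiced stop in word-final position, so it devoices to [t]. /baagibabid/ → baagibabit.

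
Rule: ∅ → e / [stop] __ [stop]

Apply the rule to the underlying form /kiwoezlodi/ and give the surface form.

kiwoezlodi

No segment of /kiwoezlodi/ meets the structural description of the rule, so the form surfaces unchanged.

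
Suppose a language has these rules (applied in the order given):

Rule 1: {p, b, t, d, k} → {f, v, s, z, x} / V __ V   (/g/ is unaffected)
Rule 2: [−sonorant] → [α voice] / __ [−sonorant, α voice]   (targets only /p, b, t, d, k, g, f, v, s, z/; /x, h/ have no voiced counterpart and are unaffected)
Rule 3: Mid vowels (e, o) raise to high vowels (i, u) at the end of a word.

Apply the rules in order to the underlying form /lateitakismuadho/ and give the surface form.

laseisaxismuathu

Rule 1 (intervocalic spirantization): /t/ is a stop between vowels /a/ and /e/, so it spirantizes to the fricative [s]. /t/ is a stop between vowels /i/ and /a/, so it spirantizes to the fricative [s]. /k/ is a stop between vowels /a/ and /i/, so it spirantizes to the fricative [x]. /lateitakismuadho/ → laseisaxismuadho.
Rule 2 (regressive voicing assimilation): /d/ precedes the voiceless obstruent /h/, so it devoices to [t] by assimilation. /laseisaxismuadho/ → laseisaxismuatho.
Rule 3 (final vowel raising): /o/ is a mid vowel in word-final position, so it raises to [u]. /laseisaxismuatho/ → laseisaxismuathu.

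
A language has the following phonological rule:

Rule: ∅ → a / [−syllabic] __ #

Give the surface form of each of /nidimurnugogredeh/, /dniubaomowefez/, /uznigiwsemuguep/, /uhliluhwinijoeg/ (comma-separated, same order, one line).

/nidimurnugogredeh/: the form ends in the consonant /h/, so [a] is inserted word-finally. → [nidimurnugogredeha].
/dniubaomowefez/: the form ends in the consonant /z/, so [a] is inserted word-finally. → [dniubaomowefeza].
/uznigiwsemuguep/: the form ends in the consonant /p/, so [a] is inserted word-finally. → [uznigiwsemuguepa].
/uhliluhwinijoeg/: the form ends in the consonant /g/, so [a] is inserted word-finally. → [uhliluhwinijoega].

nidimurnugogredeha, dniubaomowefeza, uznigiwsemuguepa, uhliluhwinijoega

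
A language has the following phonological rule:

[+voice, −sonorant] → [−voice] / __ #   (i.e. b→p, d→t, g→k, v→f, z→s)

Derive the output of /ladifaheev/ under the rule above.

ladifaheef

Scanning /ladifaheev/: /d/ at position 3 is not in the conditioning environment; /v/ is a voiced obstruent in word-final position, so it devoices to [f].
Result: [ladifaheef].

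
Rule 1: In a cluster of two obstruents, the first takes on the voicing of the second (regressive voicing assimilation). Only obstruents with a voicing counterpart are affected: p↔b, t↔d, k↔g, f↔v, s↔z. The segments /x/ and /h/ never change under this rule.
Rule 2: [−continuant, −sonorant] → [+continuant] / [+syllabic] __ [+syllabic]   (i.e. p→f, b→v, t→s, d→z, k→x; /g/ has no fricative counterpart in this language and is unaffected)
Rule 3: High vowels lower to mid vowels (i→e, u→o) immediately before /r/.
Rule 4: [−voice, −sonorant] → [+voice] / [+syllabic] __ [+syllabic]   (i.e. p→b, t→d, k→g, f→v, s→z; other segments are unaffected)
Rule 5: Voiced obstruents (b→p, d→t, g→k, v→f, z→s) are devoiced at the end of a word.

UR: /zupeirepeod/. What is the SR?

Rule 1 (regressive voicing assimilation): no segment meets the environment; /zupeirepeod/ is unchanged.
Rule 2 (intervocalic spirantization): /p/ is a stop between vowels /u/ and /e/, so it spirantizes to the fricative [f]. /p/ is a stop between vowels /e/ and /e/, so it spirantizes to the fricative [f]. /zupeirepeod/ → zufeirefeod.
Rule 3 (pre-rhotic lowering): /i/ is a high vowel immediately before /r/, so it lowers to [e]. /zufeirefeod/ → zufeerefeod.
Rule 4 (intervocalic voicing): /f/ is a voiceless obstruent between vowels /u/ and /e/, so it voices to [v]. /f/ is a voiceless obstruent between vowels /e/ and /e/, so it voices to [v]. /zufeerefeod/ → zuveereveod.
Rule 5 (final devoicing): /d/ is a voiced obstruent in word-final position, so it devoices to [t]. /zuveereveod/ → zuveereveot.

zuveereveot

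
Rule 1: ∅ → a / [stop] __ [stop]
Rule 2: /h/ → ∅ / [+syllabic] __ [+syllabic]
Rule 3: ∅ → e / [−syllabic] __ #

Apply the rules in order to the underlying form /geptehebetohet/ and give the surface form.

Rule 1 (stop-cluster a-epenthesis): /p/ and /t/ form a stop–stop cluster, so [a] is inserted between them. /geptehebetohet/ → gepatehebetohet.
Rule 2 (intervocalic h-deletion): /h/ occurs between vowels /e/ and /e/, so it deletes. /h/ occurs between vowels /o/ and /e/, so it deletes. /gepatehebetohet/ → gepateebetoet.
Rule 3 (final e-epenthesis): the form ends in the consonant /t/, so [e] is inserted word-finally. /gepateebetoet/ → gepateebetoete.

gepateebetoete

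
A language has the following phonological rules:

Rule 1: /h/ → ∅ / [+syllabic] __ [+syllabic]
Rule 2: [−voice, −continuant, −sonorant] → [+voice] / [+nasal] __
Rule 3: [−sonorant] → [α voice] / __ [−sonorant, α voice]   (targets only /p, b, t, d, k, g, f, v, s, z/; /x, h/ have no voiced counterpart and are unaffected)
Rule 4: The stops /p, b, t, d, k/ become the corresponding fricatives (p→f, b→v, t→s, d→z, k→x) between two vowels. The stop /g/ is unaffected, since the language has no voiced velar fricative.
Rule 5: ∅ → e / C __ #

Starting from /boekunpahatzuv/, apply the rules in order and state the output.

Rule 1 (intervocalic h-deletion): /h/ occurs between vowels /a/ and /a/, so it deletes. /boekunpahatzuv/ → boekunpaatzuv.
Rule 2 (post-nasal voicing): /p/ is a voiceless stop immediately after the nasal /n/, so it voices to [b]. /boekunpaatzuv/ → boekunbaatzuv.
Rule 3 (regressive voicing assimilation): /t/ precedes the voiced obstruent /z/, so it voices to [d] by assimilation. /boekunbaatzuv/ → boekunbaadzuv.
Rule 4 (intervocalic spirantization): /k/ is a stop between vowels /e/ and /u/, so it spirantizes to the fricative [x]. /boekunbaadzuv/ → boexunbaadzuv.
Rule 5 (final e-epenthesis): the form ends in the consonant /v/, so [e] is inserted word-finally. /boexunbaadzuv/ → boexunbaadzuve.

boexunbaadzuve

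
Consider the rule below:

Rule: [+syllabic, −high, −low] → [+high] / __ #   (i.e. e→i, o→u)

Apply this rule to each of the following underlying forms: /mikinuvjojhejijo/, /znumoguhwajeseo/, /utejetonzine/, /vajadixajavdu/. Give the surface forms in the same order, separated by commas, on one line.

mikinuvjojhejiju, znumoguhwajeseu, utejetonzini, vajadixajavdu

/mikinuvjojhejijo/: /o/ is a mid vowel in word-final position, so it raises to [u]. → [mikinuvjojhejiju].
/znumoguhwajeseo/: /o/ is a mid vowel in word-final position, so it raises to [u]. → [znumoguhwajeseu].
/utejetonzine/: /e/ is a mid vowel in word-final position, so it raises to [i]. → [utejetonzini].
/vajadixajavdu/: the rule's environment is not met; surfaces unchanged as [vajadixajavdu].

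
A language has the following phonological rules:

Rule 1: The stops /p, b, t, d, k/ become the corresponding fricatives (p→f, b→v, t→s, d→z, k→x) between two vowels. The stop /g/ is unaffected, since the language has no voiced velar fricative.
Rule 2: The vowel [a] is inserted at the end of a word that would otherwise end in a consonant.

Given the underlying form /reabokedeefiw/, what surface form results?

Rule 1 (intervocalic spirantization): /b/ is a stop between vowels /a/ and /o/, so it spirantizes to the fricative [v]. /k/ is a stop between vowels /o/ and /e/, so it spirantizes to the fricative [x]. /d/ is a stop between vowels /e/ and /e/, so it spirantizes to the fricative [z]. /reabokedeefiw/ → reavoxezeefiw.
Rule 2 (final a-epenthesis): the form ends in the consonant /w/, so [a] is inserted word-finally. /reavoxezeefiw/ → reavoxezeefiwa.

reavoxezeefiwa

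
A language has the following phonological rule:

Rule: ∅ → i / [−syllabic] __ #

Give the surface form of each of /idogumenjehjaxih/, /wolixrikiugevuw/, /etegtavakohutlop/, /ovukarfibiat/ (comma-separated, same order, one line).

idogumenjehjaxihi, wolixrikiugevuwi, etegtavakohutlopi, ovukarfibiati

/idogumenjehjaxih/: the form ends in the consonant /h/, so [i] is inserted word-finally. → [idogumenjehjaxihi].
/wolixrikiugevuw/: the form ends in the consonant /w/, so [i] is inserted word-finally. → [wolixrikiugevuwi].
/etegtavakohutlop/: the form ends in the consonant /p/, so [i] is inserted word-finally. → [etegtavakohutlopi].
/ovukarfibiat/: the form ends in the consonant /t/, so [i] is inserted word-finally. → [ovukarfibiati].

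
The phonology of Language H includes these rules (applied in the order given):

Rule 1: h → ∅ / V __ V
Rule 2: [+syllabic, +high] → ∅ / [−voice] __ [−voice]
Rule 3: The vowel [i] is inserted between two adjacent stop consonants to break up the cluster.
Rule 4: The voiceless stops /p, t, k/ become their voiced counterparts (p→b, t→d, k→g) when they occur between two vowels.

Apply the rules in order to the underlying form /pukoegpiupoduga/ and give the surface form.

Rule 1 (intervocalic h-deletion): no segment meets the environment; /pukoegpiupoduga/ is unchanged.
Rule 2 (high vowel syncope): /u/ is a high vowel flanked by voiceless consonants /p/ and /k/, so it deletes. /pukoegpiupoduga/ → pkoegpiupoduga.
Rule 3 (stop-cluster i-epenthesis): /p/ and /k/ form a stop–stop cluster, so [i] is inserted between them. /g/ and /p/ form a stop–stop cluster, so [i] is inserted between them. /pkoegpiupoduga/ → pikoegipiupoduga.
Rule 4 (intervocalic voicing): /k/ is a voiceless stop between vowels /i/ and /o/, so it voices to [g]. /p/ is a voiceless stop between vowels /i/ and /i/, so it voices to [b]. /p/ is a voiceless stop between vowels /u/ and /o/, so it voices to [b]. /pikoegipiupoduga/ → pigoegibiuboduga.

pigoegibiuboduga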